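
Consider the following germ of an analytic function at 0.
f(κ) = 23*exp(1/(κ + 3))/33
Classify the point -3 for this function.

The point is an essential singularity.

The exponent 1/(κ - (-3)) has a pole at -3, so exp(1/(κ - (-3))) takes every nonzero value near it: an essential singularity (not a pole of any order).


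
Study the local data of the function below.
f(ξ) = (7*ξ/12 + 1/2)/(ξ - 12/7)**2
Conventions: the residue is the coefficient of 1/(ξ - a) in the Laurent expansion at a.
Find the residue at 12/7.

At the order-2 pole 12/7 set g(ξ) = (ξ - (12/7))^2*f(ξ) = 7*ξ/12 + 1/2.
Order-2 pole: residue = g'(a); g'(12/7) = 7/12, so the residue is 7/12.

The residue is 7/12.


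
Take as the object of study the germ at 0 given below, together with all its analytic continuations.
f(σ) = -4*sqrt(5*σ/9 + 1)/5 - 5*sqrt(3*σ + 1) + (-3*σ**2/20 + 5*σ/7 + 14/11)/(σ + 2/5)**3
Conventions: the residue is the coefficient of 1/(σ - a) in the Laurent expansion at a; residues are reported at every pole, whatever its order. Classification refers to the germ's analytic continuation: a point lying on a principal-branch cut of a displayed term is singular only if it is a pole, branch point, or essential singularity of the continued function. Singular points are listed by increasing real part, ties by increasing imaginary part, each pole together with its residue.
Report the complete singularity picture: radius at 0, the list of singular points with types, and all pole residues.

Denominator factor (σ + 2/5)^3: pole of order 3 at -2/5, modulus 2/5.
Branch term (-5)*sqrt(1 - σ/(-1/3)): its argument vanishes at σ = -1/3, a square-root branch point, modulus 1/3.
Branch term (-4/5)*sqrt(1 - σ/(-9/5)): its argument vanishes at σ = -9/5, a square-root branch point, modulus 9/5.
The radius of convergence is the smallest modulus among the singular points: 1/3.
The branch terms are analytic at -2/5 and contribute nothing to the residue; only the rational part matters.
At the order-3 pole -2/5 set g(σ) = (σ - (-2/5))^3*(rational part) = -3*σ**2/20 + 5*σ/7 + 14/11.
Order-3 pole: residue = g''(a)/2; g''(-2/5) = -3/10, so the residue is -3/20.
List the singular points by increasing real part (a conjugate pair: the negative imaginary part first).

Radius of convergence at 0: 1/3.
At -9/5: an algebraic (square-root) branch point.
At -2/5: a pole of order 3; residue -3/20.
At -1/3: an algebraic (square-root) branch point.


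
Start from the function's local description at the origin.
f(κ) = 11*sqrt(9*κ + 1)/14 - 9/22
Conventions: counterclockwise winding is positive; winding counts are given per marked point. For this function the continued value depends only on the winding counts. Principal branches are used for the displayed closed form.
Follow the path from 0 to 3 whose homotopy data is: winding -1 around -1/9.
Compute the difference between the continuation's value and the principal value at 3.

Continued minus principal equals -(22/7)*sqrt(7).

The rational part is single-valued and drops out of the difference; each branch term changes only by its own monodromy.
(11/14)*sqrt(1 - κ/(-1/9)): winding -1 is odd, the square root flips sign, contributing -2*(11/14)*sqrt(1 - (3)/(-1/9)) = -2*(11/14)*sqrt(28) = -(22/7)*sqrt(7).
Summing the contributions at κ = 3 gives -(22/7)*sqrt(7).


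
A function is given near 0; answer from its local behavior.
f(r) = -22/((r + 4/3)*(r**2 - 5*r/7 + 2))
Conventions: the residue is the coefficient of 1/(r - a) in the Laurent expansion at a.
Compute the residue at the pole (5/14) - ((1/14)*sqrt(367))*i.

The residue is (693/298) - ((16401/109366)*sqrt(367))*i.

The factor r**2 - 5*r/7 + 2 splits as (r - a)(r - a') with a = (5/14) - ((1/14)*sqrt(367))*i, a' = (5/14) + ((1/14)*sqrt(367))*i. At the order-1 pole a set g(r) = (r - a)*f(r) = [-22/(r + 4/3)] / (r - a').
Simple pole: residue = g(a) at a = (5/14) - ((1/14)*sqrt(367))*i, which is (693/298) - ((16401/109366)*sqrt(367))*i.


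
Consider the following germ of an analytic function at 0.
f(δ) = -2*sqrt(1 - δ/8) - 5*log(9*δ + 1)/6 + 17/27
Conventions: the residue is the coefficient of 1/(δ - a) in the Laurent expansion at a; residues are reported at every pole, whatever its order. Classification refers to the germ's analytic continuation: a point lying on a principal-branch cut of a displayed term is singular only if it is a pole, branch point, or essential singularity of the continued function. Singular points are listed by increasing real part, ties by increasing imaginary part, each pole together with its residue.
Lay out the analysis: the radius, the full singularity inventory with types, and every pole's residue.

Branch term (-5/6)*log(1 - δ/(-1/9)): its argument vanishes at δ = -1/9, a logarithmic branch point, modulus 1/9.
Branch term (-2)*sqrt(1 - δ/(8)): its argument vanishes at δ = 8, a square-root branch point, modulus 8.
The radius of convergence is the smallest modulus among the singular points: 1/9.
List the singular points by increasing real part (a conjugate pair: the negative imaginary part first).

Radius of convergence at 0: 1/9.
At -1/9: a logarithmic branch point.
At 8: an algebraic (square-root) branch point.


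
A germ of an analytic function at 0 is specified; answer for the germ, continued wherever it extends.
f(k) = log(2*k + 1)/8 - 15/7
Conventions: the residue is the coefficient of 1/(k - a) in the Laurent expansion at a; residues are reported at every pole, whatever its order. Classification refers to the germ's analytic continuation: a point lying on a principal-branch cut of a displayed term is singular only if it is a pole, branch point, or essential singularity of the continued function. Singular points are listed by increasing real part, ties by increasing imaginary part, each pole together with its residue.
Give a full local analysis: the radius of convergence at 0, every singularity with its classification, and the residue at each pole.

Branch term (1/8)*log(1 - k/(-1/2)): its argument vanishes at k = -1/2, a logarithmic branch point, modulus 1/2.
The radius of convergence is the smallest modulus among the singular points: 1/2.

Radius of convergence at 0: 1/2.
At -1/2: a logarithmic branch point.


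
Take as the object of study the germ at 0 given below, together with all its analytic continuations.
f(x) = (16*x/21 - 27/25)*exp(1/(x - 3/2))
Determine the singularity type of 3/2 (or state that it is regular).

The point is an essential singularity.

The exponent 1/(x - (3/2)) has a pole at 3/2, so exp(1/(x - (3/2))) takes every nonzero value near it: an essential singularity (not a pole of any order).


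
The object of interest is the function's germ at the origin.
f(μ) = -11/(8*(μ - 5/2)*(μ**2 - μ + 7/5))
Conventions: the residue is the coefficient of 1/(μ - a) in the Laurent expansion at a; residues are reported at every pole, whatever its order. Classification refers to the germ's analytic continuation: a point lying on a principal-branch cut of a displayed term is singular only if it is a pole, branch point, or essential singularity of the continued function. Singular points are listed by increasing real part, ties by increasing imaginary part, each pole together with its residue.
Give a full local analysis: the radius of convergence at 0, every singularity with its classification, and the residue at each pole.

Denominator factor (μ**2 - μ + 7/5): discriminant -23/5, complex-conjugate roots (1/2) + ((1/10)*sqrt(115))*i and (1/2) - ((1/10)*sqrt(115))*i; poles of order 1, moduli (1/5)*sqrt(35) and (1/5)*sqrt(35).
Denominator factor (μ - 5/2): pole of order 1 at 5/2, modulus 5/2.
The radius of convergence is the smallest modulus among the singular points: (1/5)*sqrt(35).
The factor μ**2 - μ + 7/5 splits as (μ - a)(μ - a') with a = (1/2) - ((1/10)*sqrt(115))*i, a' = (1/2) + ((1/10)*sqrt(115))*i. At the order-1 pole a set g(μ) = (μ - a)*f(μ) = [-11/(8*(μ - 5/2))] / (μ - a').
Simple pole: residue = g(a) at a = (1/2) - ((1/10)*sqrt(115))*i, which is (55/412) + ((55/2369)*sqrt(115))*i.
The factor μ**2 - μ + 7/5 splits as (μ - a)(μ - a') with a = (1/2) + ((1/10)*sqrt(115))*i, a' = (1/2) - ((1/10)*sqrt(115))*i. At the order-1 pole a set g(μ) = (μ - a)*f(μ) = [-11/(8*(μ - 5/2))] / (μ - a').
Simple pole: residue = g(a) at a = (1/2) + ((1/10)*sqrt(115))*i, which is (55/412) - ((55/2369)*sqrt(115))*i.
At the order-1 pole 5/2 set g(μ) = (μ - (5/2))*f(μ) = -11/(8*(μ**2 - μ + 7/5)).
Simple pole: residue = g(a) at a = 5/2, which is -55/206.
List the singular points by increasing real part (a conjugate pair: the negative imaginary part first).

Radius of convergence at 0: (1/5)*sqrt(35).
At (1/2) - ((1/10)*sqrt(115))*i: a pole of order 1; residue (55/412) + ((55/2369)*sqrt(115))*i.
At (1/2) + ((1/10)*sqrt(115))*i: a pole of order 1; residue (55/412) - ((55/2369)*sqrt(115))*i.
At 5/2: a pole of order 1; residue -55/206.


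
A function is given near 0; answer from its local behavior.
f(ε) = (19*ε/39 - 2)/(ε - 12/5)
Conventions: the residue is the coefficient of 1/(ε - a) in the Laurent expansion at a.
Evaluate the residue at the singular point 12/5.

At the order-1 pole 12/5 set g(ε) = (ε - (12/5))*f(ε) = 19*ε/39 - 2.
Simple pole: residue = g(a) at a = 12/5, which is -54/65.

The residue is -54/65.


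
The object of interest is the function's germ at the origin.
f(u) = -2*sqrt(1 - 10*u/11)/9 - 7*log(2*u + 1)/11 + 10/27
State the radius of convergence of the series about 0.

Branch term (-7/11)*log(1 - u/(-1/2)): its argument vanishes at u = -1/2, a logarithmic branch point, modulus 1/2.
Branch term (-2/9)*sqrt(1 - u/(11/10)): its argument vanishes at u = 11/10, a square-root branch point, modulus 11/10.
The radius of convergence is the smallest modulus among the singular points: 1/2.

The radius of convergence is 1/2.


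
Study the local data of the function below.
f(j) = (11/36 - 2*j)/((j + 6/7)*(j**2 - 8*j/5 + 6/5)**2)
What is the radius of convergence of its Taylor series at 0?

Denominator factor (j**2 - 8*j/5 + 6/5)^2: discriminant -56/25, complex-conjugate roots (4/5) + ((1/5)*sqrt(14))*i and (4/5) - ((1/5)*sqrt(14))*i; poles of order 2, moduli (1/5)*sqrt(30) and (1/5)*sqrt(30).
Denominator factor (j + 6/7): pole of order 1 at -6/7, modulus 6/7.
The radius of convergence is the smallest modulus among the singular points: 6/7.

The radius of convergence is 6/7.


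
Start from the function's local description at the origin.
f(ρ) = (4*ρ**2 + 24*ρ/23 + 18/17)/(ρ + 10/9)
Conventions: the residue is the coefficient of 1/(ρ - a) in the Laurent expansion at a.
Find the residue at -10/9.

The residue is 153214/31671.

At the order-1 pole -10/9 set g(ρ) = (ρ - (-10/9))*f(ρ) = 4*ρ**2 + 24*ρ/23 + 18/17.
Simple pole: residue = g(a) at a = -10/9, which is 153214/31671.


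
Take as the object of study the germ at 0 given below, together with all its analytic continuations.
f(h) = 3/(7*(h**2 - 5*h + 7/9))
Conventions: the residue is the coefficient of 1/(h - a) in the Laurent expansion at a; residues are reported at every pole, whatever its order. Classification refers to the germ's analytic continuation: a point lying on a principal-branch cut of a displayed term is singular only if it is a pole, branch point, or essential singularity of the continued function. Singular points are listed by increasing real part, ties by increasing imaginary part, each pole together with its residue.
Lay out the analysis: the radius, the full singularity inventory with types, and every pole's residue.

Denominator factor (h**2 - 5*h + 7/9): discriminant 197/9, real irrational roots 5/2 + (1/6)*sqrt(197) and 5/2 - (1/6)*sqrt(197); poles of order 1, moduli 5/2 + (1/6)*sqrt(197) and 5/2 - (1/6)*sqrt(197).
The radius of convergence is the smallest modulus among the singular points: 5/2 - (1/6)*sqrt(197).
The factor h**2 - 5*h + 7/9 splits as (h - a)(h - a') with a = 5/2 - (1/6)*sqrt(197), a' = 5/2 + (1/6)*sqrt(197). At the order-1 pole a set g(h) = (h - a)*f(h) = [3/7] / (h - a').
Simple pole: residue = g(a) at a = 5/2 - (1/6)*sqrt(197), which is -(9/1379)*sqrt(197).
The factor h**2 - 5*h + 7/9 splits as (h - a)(h - a') with a = 5/2 + (1/6)*sqrt(197), a' = 5/2 - (1/6)*sqrt(197). At the order-1 pole a set g(h) = (h - a)*f(h) = [3/7] / (h - a').
Simple pole: residue = g(a) at a = 5/2 + (1/6)*sqrt(197), which is (9/1379)*sqrt(197).
List the singular points by increasing real part (a conjugate pair: the negative imaginary part first).

Radius of convergence at 0: 5/2 - (1/6)*sqrt(197).
At 5/2 - (1/6)*sqrt(197): a pole of order 1; residue -(9/1379)*sqrt(197).
At 5/2 + (1/6)*sqrt(197): a pole of order 1; residue (9/1379)*sqrt(197).


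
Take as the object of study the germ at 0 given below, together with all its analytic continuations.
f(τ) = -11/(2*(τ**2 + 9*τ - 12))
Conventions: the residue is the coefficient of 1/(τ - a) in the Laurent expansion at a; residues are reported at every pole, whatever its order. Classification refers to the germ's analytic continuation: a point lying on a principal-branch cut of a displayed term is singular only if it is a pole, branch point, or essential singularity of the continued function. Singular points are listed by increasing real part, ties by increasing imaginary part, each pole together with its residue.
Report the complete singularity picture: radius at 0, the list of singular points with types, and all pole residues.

Radius of convergence at 0: -9/2 + (1/2)*sqrt(129).
At -9/2 - (1/2)*sqrt(129): a pole of order 1; residue (11/258)*sqrt(129).
At -9/2 + (1/2)*sqrt(129): a pole of order 1; residue -(11/258)*sqrt(129).

Denominator factor (τ**2 + 9*τ - 12): discriminant 129, real irrational roots -9/2 + (1/2)*sqrt(129) and -9/2 - (1/2)*sqrt(129); poles of order 1, moduli -9/2 + (1/2)*sqrt(129) and 9/2 + (1/2)*sqrt(129).
The radius of convergence is the smallest modulus among the singular points: -9/2 + (1/2)*sqrt(129).
The factor τ**2 + 9*τ - 12 splits as (τ - a)(τ - a') with a = -9/2 - (1/2)*sqrt(129), a' = -9/2 + (1/2)*sqrt(129). At the order-1 pole a set g(τ) = (τ - a)*f(τ) = [-11/2] / (τ - a').
Simple pole: residue = g(a) at a = -9/2 - (1/2)*sqrt(129), which is (11/258)*sqrt(129).
The factor τ**2 + 9*τ - 12 splits as (τ - a)(τ - a') with a = -9/2 + (1/2)*sqrt(129), a' = -9/2 - (1/2)*sqrt(129). At the order-1 pole a set g(τ) = (τ - a)*f(τ) = [-11/2] / (τ - a').
Simple pole: residue = g(a) at a = -9/2 + (1/2)*sqrt(129), which is -(11/258)*sqrt(129).
List the singular points by increasing real part (a conjugate pair: the negative imaginary part first).


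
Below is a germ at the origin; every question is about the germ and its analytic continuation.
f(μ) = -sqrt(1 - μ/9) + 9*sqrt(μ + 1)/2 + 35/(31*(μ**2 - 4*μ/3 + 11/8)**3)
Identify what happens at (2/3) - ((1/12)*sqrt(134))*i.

The denominator factor μ**2 - 4*μ/3 + 11/8 vanishes at (2/3) - ((1/12)*sqrt(134))*i and appears to the power 3; the numerator there equals 35/31, nonzero, and no other factor vanishes.
The branch terms are analytic at this point.
Hence a pole whose order is the multiplicity, 3.

The point is a pole of order 3.


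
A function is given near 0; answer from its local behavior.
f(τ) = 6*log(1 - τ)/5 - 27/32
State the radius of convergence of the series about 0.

Branch term (6/5)*log(1 - τ/(1)): its argument vanishes at τ = 1, a logarithmic branch point, modulus 1.
The radius of convergence is the smallest modulus among the singular points: 1.

The radius of convergence is 1.


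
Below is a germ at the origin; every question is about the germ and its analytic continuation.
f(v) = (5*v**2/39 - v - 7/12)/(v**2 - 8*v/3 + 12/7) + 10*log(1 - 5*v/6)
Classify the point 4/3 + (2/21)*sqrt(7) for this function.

The point is a pole of order 1.

The denominator factor v**2 - 8*v/3 + 12/7 vanishes at 4/3 + (2/21)*sqrt(7) and appears to the power 1; the numerator there equals -16517/9828 - (22/351)*sqrt(7), nonzero, and no other factor vanishes.
The branch terms are analytic at this point.
Hence a pole whose order is the multiplicity, 1.


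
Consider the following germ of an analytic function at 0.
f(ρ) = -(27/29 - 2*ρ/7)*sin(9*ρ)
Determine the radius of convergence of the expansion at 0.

The factor -sin(9*ρ) is entire and contributes no finite singular point.
The polynomial part has no poles.
No finite singular points: the Taylor series at 0 converges everywhere.

The radius of convergence is infinite.


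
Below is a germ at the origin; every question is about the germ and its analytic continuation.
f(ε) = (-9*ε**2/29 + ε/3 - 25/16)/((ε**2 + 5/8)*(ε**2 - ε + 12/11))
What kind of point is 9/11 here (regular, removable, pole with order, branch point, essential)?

Denominator factors: ε**2 - ε + 12/11 = 114/121 at ε = 9/11; ε**2 + 5/8 = 1253/968 at ε = 9/11 — none vanishes.
So the germ continues analytically to 9/11.

The point is a regular point.


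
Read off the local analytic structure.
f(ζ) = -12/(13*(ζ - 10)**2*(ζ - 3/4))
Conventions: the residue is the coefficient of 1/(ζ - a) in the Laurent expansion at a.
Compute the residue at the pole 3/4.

At the order-1 pole 3/4 set g(ζ) = (ζ - (3/4))*f(ζ) = -12/(13*(ζ - 10)**2).
Simple pole: residue = g(a) at a = 3/4, which is -192/17797.

The residue is -192/17797.


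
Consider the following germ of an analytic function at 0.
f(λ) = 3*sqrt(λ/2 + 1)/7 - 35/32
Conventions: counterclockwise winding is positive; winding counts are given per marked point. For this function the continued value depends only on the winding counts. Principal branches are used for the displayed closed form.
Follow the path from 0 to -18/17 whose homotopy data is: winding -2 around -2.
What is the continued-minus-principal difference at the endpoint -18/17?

Continued minus principal equals 0.

The rational part is single-valued and drops out of the difference; each branch term changes only by its own monodromy.
(3/7)*sqrt(1 - λ/(-2)): winding -2 is even, the square root returns to the same sheet, contribution 0.
Summing the contributions at λ = -18/17 gives 0.


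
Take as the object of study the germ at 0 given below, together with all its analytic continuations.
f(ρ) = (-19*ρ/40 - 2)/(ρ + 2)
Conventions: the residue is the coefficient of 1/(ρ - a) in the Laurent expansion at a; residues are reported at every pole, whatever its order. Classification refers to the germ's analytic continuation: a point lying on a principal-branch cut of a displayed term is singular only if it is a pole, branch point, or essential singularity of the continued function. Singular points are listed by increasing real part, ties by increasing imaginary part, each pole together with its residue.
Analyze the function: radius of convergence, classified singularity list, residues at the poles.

Denominator factor (ρ + 2): pole of order 1 at -2, modulus 2.
The radius of convergence is the smallest modulus among the singular points: 2.
At the order-1 pole -2 set g(ρ) = (ρ - (-2))*f(ρ) = -19*ρ/40 - 2.
Simple pole: residue = g(a) at a = -2, which is -21/20.

Radius of convergence at 0: 2.
At -2: a pole of order 1; residue -21/20.


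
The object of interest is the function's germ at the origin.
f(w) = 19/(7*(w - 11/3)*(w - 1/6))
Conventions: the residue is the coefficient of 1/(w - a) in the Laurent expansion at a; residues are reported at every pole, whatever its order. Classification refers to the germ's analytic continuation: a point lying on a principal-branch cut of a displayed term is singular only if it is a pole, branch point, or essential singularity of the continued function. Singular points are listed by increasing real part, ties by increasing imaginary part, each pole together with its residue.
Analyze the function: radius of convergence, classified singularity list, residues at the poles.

Radius of convergence at 0: 1/6.
At 1/6: a pole of order 1; residue -38/49.
At 11/3: a pole of order 1; residue 38/49.

Denominator factor (w - 11/3): pole of order 1 at 11/3, modulus 11/3.
Denominator factor (w - 1/6): pole of order 1 at 1/6, modulus 1/6.
The radius of convergence is the smallest modulus among the singular points: 1/6.
At the order-1 pole 1/6 set g(w) = (w - (1/6))*f(w) = 19/(7*(w - 11/3)).
Simple pole: residue = g(a) at a = 1/6, which is -38/49.
At the order-1 pole 11/3 set g(w) = (w - (11/3))*f(w) = 19/(7*(w - 1/6)).
Simple pole: residue = g(a) at a = 11/3, which is 38/49.
List the singular points by increasing real part (a conjugate pair: the negative imaginary part first).


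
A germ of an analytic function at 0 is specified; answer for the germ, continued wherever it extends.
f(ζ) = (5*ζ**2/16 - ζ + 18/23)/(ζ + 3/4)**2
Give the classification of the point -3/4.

The point is a pole of order 2.

The denominator factor ζ + 3/4 vanishes at -3/4 and appears to the power 2; the numerator there equals 10059/5888, nonzero, and no other factor vanishes.
Hence a pole whose order is the multiplicity, 2.


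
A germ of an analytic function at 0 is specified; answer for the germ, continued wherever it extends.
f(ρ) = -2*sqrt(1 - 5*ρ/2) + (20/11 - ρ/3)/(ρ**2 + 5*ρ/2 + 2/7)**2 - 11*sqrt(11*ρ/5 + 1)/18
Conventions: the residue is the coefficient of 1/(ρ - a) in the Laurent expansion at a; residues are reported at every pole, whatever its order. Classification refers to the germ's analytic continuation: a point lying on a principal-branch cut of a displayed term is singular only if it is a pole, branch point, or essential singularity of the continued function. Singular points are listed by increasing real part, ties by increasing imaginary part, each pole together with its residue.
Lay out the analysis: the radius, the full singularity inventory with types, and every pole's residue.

Denominator factor (ρ**2 + 5*ρ/2 + 2/7)^2: discriminant 143/28, real irrational roots -5/4 + (1/28)*sqrt(1001) and -5/4 - (1/28)*sqrt(1001); poles of order 2, moduli 5/4 - (1/28)*sqrt(1001) and 5/4 + (1/28)*sqrt(1001).
Branch term (-2)*sqrt(1 - ρ/(2/5)): its argument vanishes at ρ = 2/5, a square-root branch point, modulus 2/5.
Branch term (-11/18)*sqrt(1 - ρ/(-5/11)): its argument vanishes at ρ = -5/11, a square-root branch point, modulus 5/11.
The radius of convergence is the smallest modulus among the singular points: 5/4 - (1/28)*sqrt(1001).
The branch terms are analytic at -5/4 - (1/28)*sqrt(1001) and contribute nothing to the residue; only the rational part matters.
The factor ρ**2 + 5*ρ/2 + 2/7 splits as (ρ - a)(ρ - a') with a = -5/4 - (1/28)*sqrt(1001), a' = -5/4 + (1/28)*sqrt(1001). At the order-2 pole a set g(ρ) = (ρ - a)^2*(rational part) = [20/11 - ρ/3] / (ρ - a')^2.
Order-2 pole: residue = g'(a); g'(-5/4 - (1/28)*sqrt(1001)) = (8260/674817)*sqrt(1001), so the residue is (8260/674817)*sqrt(1001).
The branch terms are analytic at -5/4 + (1/28)*sqrt(1001) and contribute nothing to the residue; only the rational part matters.
The factor ρ**2 + 5*ρ/2 + 2/7 splits as (ρ - a)(ρ - a') with a = -5/4 + (1/28)*sqrt(1001), a' = -5/4 - (1/28)*sqrt(1001). At the order-2 pole a set g(ρ) = (ρ - a)^2*(rational part) = [20/11 - ρ/3] / (ρ - a')^2.
Order-2 pole: residue = g'(a); g'(-5/4 + (1/28)*sqrt(1001)) = -(8260/674817)*sqrt(1001), so the residue is -(8260/674817)*sqrt(1001).
List the singular points by increasing real part (a conjugate pair: the negative imaginary part first).

Radius of convergence at 0: 5/4 - (1/28)*sqrt(1001).
At -5/4 - (1/28)*sqrt(1001): a pole of order 2; residue (8260/674817)*sqrt(1001).
At -5/11: an algebraic (square-root) branch point.
At -5/4 + (1/28)*sqrt(1001): a pole of order 2; residue -(8260/674817)*sqrt(1001).
At 2/5: an algebraic (square-root) branch point.


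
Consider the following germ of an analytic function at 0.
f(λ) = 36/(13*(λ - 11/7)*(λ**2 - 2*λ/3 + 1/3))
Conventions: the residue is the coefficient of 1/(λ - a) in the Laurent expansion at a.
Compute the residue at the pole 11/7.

At the order-1 pole 11/7 set g(λ) = (λ - (11/7))*f(λ) = 36/(13*(λ**2 - 2*λ/3 + 1/3)).
Simple pole: residue = g(a) at a = 11/7, which is 882/559.

The residue is 882/559.


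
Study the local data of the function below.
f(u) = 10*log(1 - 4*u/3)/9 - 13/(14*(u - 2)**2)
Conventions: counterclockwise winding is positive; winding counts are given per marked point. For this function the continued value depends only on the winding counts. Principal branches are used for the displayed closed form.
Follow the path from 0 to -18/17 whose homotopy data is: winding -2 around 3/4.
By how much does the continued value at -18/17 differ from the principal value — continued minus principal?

Continued minus principal equals -(40/9)*pi*i.

The rational part is single-valued and drops out of the difference; each branch term changes only by its own monodromy.
(10/9)*log(1 - u/(3/4)): each positive loop around 3/4 adds 2*pi*i to the log, so winding -2 contributes (10/9)*(-2)*2*pi*i = -(40/9)*pi*i.
Summing the contributions at u = -18/17 gives -(40/9)*pi*i.


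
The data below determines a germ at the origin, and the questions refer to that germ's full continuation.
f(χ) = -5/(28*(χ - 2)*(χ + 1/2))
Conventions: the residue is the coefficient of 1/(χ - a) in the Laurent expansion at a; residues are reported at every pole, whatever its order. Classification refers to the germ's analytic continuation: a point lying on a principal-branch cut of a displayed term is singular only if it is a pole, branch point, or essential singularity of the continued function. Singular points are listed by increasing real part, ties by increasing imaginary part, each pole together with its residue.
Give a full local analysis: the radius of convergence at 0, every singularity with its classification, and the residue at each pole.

Denominator factor (χ + 1/2): pole of order 1 at -1/2, modulus 1/2.
Denominator factor (χ - 2): pole of order 1 at 2, modulus 2.
The radius of convergence is the smallest modulus among the singular points: 1/2.
At the order-1 pole -1/2 set g(χ) = (χ - (-1/2))*f(χ) = -5/(28*(χ - 2)).
Simple pole: residue = g(a) at a = -1/2, which is 1/14.
At the order-1 pole 2 set g(χ) = (χ - (2))*f(χ) = -5/(28*(χ + 1/2)).
Simple pole: residue = g(a) at a = 2, which is -1/14.
List the singular points by increasing real part (a conjugate pair: the negative imaginary part first).

Radius of convergence at 0: 1/2.
At -1/2: a pole of order 1; residue 1/14.
At 2: a pole of order 1; residue -1/14.


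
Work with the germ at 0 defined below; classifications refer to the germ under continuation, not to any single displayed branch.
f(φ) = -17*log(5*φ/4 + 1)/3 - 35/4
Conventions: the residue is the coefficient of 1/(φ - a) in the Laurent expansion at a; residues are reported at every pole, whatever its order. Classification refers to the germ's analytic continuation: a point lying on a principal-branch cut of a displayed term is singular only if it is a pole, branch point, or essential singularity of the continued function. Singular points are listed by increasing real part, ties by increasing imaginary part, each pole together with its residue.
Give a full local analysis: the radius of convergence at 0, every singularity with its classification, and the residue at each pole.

Branch term (-17/3)*log(1 - φ/(-4/5)): its argument vanishes at φ = -4/5, a logarithmic branch point, modulus 4/5.
The radius of convergence is the smallest modulus among the singular points: 4/5.

Radius of convergence at 0: 4/5.
At -4/5: a logarithmic branch point.


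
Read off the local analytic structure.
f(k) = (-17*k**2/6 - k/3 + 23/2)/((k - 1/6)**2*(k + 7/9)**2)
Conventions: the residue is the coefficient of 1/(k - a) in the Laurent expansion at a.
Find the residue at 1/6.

The residue is -139608/4913.

At the order-2 pole 1/6 set g(k) = (k - (1/6))^2*f(k) = (-17*k**2/6 - k/3 + 23/2)/(k + 7/9)**2.
Order-2 pole: residue = g'(a); g'(1/6) = -139608/4913, so the residue is -139608/4913.


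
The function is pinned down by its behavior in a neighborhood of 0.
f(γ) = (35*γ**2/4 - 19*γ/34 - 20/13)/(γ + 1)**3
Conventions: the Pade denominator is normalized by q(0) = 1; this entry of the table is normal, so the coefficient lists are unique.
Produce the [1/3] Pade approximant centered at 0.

The Pade approximant has numerator coefficients [-20/13, 644273372097/140998276658]; denominator coefficients [1, -2764612493/8294016274, -1686948821/16588032548, -324101132909/33176065096].

Taylor coefficients needed (expand at 0): a_0 = -20/13, a_1 = 1793/442, a_2 = 1057/884, a_3 = -12569/884, a_4 = 15475/442.
Write the denominator as Q(γ) = 1 + q1*γ + q2*γ^2 + q3*γ^3. Requiring Q*f - P = O(γ^5) with deg P <= 1 kills the coefficients of γ^2..γ^4 in Q*f:
  γ^2: a_2 + q1*a_1 + q2*a_0 = 0, i.e. 1057/884 + (1793/442)*q1 + (-20/13)*q2 = 0.
  γ^3: a_3 + q1*a_2 + q2*a_1 + q3*a_0 = 0, i.e. -12569/884 + (1057/884)*q1 + (1793/442)*q2 + (-20/13)*q3 = 0.
  γ^4: a_4 + q1*a_3 + q2*a_2 + q3*a_1 = 0, i.e. 15475/442 + (-12569/884)*q1 + (1057/884)*q2 + (1793/442)*q3 = 0.
Solving this linear system: q1 = -2764612493/8294016274, q2 = -1686948821/16588032548, q3 = -324101132909/33176065096.
The numerator is Q*f truncated at degree 1: P0 = a_0 = -20/13; P1 = a_1 + q1*a_0 = 644273372097/140998276658.


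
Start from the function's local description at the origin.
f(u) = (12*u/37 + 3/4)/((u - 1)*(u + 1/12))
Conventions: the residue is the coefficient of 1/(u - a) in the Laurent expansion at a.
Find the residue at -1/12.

The residue is -321/481.

At the order-1 pole -1/12 set g(u) = (u - (-1/12))*f(u) = (12*u/37 + 3/4)/(u - 1).
Simple pole: residue = g(a) at a = -1/12, which is -321/481.


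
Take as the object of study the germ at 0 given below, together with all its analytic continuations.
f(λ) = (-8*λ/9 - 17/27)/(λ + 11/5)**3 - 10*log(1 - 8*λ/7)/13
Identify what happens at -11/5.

The point is a pole of order 3.

The denominator factor λ + 11/5 vanishes at -11/5 and appears to the power 3; the numerator there equals 179/135, nonzero, and no other factor vanishes.
The branch terms are analytic at this point.
Hence a pole whose order is the multiplicity, 3.


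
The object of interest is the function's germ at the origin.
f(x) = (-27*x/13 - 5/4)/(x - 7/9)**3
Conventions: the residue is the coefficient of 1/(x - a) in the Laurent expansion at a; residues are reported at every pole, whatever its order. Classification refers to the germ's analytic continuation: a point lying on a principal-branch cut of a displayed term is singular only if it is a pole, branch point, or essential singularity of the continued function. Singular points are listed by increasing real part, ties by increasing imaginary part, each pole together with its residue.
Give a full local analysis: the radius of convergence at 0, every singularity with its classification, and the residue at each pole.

Denominator factor (x - 7/9)^3: pole of order 3 at 7/9, modulus 7/9.
The radius of convergence is the smallest modulus among the singular points: 7/9.
At the order-3 pole 7/9 set g(x) = (x - (7/9))^3*f(x) = -27*x/13 - 5/4.
Order-3 pole: residue = g''(a)/2; g''(7/9) = 0, so the residue is 0.

Radius of convergence at 0: 7/9.
At 7/9: a pole of order 3; residue 0.


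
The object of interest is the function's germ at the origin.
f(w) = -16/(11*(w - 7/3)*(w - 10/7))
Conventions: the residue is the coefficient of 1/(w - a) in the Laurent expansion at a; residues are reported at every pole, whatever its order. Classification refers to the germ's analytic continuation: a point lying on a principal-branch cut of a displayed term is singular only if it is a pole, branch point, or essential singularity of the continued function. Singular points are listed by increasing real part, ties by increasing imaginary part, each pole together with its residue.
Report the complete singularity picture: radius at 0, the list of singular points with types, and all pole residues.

Denominator factor (w - 10/7): pole of order 1 at 10/7, modulus 10/7.
Denominator factor (w - 7/3): pole of order 1 at 7/3, modulus 7/3.
The radius of convergence is the smallest modulus among the singular points: 10/7.
At the order-1 pole 10/7 set g(w) = (w - (10/7))*f(w) = -16/(11*(w - 7/3)).
Simple pole: residue = g(a) at a = 10/7, which is 336/209.
At the order-1 pole 7/3 set g(w) = (w - (7/3))*f(w) = -16/(11*(w - 10/7)).
Simple pole: residue = g(a) at a = 7/3, which is -336/209.
List the singular points by increasing real part (a conjugate pair: the negative imaginary part first).

Radius of convergence at 0: 10/7.
At 10/7: a pole of order 1; residue 336/209.
At 7/3: a pole of order 1; residue -336/209.


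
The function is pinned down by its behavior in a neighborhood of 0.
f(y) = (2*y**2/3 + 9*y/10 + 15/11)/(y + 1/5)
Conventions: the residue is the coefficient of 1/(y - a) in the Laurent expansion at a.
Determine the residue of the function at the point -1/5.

At the order-1 pole -1/5 set g(y) = (y - (-1/5))*f(y) = 2*y**2/3 + 9*y/10 + 15/11.
Simple pole: residue = g(a) at a = -1/5, which is 1997/1650.

The residue is 1997/1650.


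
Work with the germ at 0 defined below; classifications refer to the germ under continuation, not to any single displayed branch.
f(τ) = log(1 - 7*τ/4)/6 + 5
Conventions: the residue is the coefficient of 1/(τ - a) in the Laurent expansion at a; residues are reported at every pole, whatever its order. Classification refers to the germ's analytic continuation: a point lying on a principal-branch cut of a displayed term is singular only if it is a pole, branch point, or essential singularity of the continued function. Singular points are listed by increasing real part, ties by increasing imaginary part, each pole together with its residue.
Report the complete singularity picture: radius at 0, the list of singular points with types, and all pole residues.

Radius of convergence at 0: 4/7.
At 4/7: a logarithmic branch point.

Branch term (1/6)*log(1 - τ/(4/7)): its argument vanishes at τ = 4/7, a logarithmic branch point, modulus 4/7.
The radius of convergence is the smallest modulus among the singular points: 4/7.


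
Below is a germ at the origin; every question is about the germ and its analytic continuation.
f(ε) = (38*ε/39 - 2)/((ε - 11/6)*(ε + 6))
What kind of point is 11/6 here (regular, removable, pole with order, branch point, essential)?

The denominator factor ε - 11/6 vanishes at 11/6 and appears to the power 1; the numerator there equals -25/117, nonzero, and no other factor vanishes.
Hence a pole whose order is the multiplicity, 1.

The point is a pole of order 1.


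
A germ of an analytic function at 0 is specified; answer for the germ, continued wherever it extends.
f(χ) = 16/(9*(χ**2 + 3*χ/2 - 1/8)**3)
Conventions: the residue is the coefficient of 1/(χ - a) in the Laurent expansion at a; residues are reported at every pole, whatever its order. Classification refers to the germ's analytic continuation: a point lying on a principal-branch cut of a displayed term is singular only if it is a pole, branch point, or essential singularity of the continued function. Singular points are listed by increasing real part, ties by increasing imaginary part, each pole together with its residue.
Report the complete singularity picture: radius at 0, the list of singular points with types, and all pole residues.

Denominator factor (χ**2 + 3*χ/2 - 1/8)^3: discriminant 11/4, real irrational roots -3/4 + (1/4)*sqrt(11) and -3/4 - (1/4)*sqrt(11); poles of order 3, moduli -3/4 + (1/4)*sqrt(11) and 3/4 + (1/4)*sqrt(11).
The radius of convergence is the smallest modulus among the singular points: -3/4 + (1/4)*sqrt(11).
The factor χ**2 + 3*χ/2 - 1/8 splits as (χ - a)(χ - a') with a = -3/4 - (1/4)*sqrt(11), a' = -3/4 + (1/4)*sqrt(11). At the order-3 pole a set g(χ) = (χ - a)^3*f(χ) = [16/9] / (χ - a')^3.
Order-3 pole: residue = g''(a)/2; g''(-3/4 - (1/4)*sqrt(11)) = -(2048/3993)*sqrt(11), so the residue is -(1024/3993)*sqrt(11).
The factor χ**2 + 3*χ/2 - 1/8 splits as (χ - a)(χ - a') with a = -3/4 + (1/4)*sqrt(11), a' = -3/4 - (1/4)*sqrt(11). At the order-3 pole a set g(χ) = (χ - a)^3*f(χ) = [16/9] / (χ - a')^3.
Order-3 pole: residue = g''(a)/2; g''(-3/4 + (1/4)*sqrt(11)) = (2048/3993)*sqrt(11), so the residue is (1024/3993)*sqrt(11).
List the singular points by increasing real part (a conjugate pair: the negative imaginary part first).

Radius of convergence at 0: -3/4 + (1/4)*sqrt(11).
At -3/4 - (1/4)*sqrt(11): a pole of order 3; residue -(1024/3993)*sqrt(11).
At -3/4 + (1/4)*sqrt(11): a pole of order 3; residue (1024/3993)*sqrt(11).


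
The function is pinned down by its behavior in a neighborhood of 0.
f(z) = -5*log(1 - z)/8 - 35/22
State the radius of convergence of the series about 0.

The radius of convergence is 1.

Branch term (-5/8)*log(1 - z/(1)): its argument vanishes at z = 1, a logarithmic branch point, modulus 1.
The radius of convergence is the smallest modulus among the singular points: 1.


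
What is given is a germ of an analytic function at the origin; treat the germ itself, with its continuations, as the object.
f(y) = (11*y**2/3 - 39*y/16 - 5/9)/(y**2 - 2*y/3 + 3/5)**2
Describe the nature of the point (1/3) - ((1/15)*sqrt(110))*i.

The point is a pole of order 2.

The denominator factor y**2 - 2*y/3 + 3/5 vanishes at (1/3) - ((1/15)*sqrt(110))*i and appears to the power 2; the numerator there equals (-5947/2160) - ((1/2160)*sqrt(110))*i, nonzero, and no other factor vanishes.
Hence a pole whose order is the multiplicity, 2.


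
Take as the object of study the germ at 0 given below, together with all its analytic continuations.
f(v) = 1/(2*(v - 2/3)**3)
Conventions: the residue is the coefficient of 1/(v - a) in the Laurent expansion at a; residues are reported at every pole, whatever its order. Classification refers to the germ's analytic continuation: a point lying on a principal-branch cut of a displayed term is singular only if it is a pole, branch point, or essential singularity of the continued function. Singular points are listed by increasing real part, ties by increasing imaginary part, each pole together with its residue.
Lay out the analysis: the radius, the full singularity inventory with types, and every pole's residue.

Denominator factor (v - 2/3)^3: pole of order 3 at 2/3, modulus 2/3.
The radius of convergence is the smallest modulus among the singular points: 2/3.
At the order-3 pole 2/3 set g(v) = (v - (2/3))^3*f(v) = 1/2.
Order-3 pole: residue = g''(a)/2; g''(2/3) = 0, so the residue is 0.

Radius of convergence at 0: 2/3.
At 2/3: a pole of order 3; residue 0.


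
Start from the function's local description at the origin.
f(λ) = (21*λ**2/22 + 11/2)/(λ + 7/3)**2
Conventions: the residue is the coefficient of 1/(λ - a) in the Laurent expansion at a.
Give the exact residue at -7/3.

At the order-2 pole -7/3 set g(λ) = (λ - (-7/3))^2*f(λ) = 21*λ**2/22 + 11/2.
Order-2 pole: residue = g'(a); g'(-7/3) = -49/11, so the residue is -49/11.

The residue is -49/11.


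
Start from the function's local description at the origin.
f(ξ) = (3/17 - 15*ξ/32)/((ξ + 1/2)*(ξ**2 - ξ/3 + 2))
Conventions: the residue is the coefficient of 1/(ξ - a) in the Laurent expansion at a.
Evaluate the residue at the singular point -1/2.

At the order-1 pole -1/2 set g(ξ) = (ξ - (-1/2))*f(ξ) = (3/17 - 15*ξ/32)/(ξ**2 - ξ/3 + 2).
Simple pole: residue = g(a) at a = -1/2, which is 1341/7888.

The residue is 1341/7888.


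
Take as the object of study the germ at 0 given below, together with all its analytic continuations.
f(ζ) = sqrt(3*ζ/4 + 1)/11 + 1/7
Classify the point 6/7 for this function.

The point is a regular point.

There is no denominator, hence no pole anywhere.
Branch term sqrt(1 - ζ/(-4/3)): argument at 6/7 is 23/14, nonzero, so 6/7 is not its branch point (a point on a principal cut is still regular for the continued germ).
So the germ continues analytically to 6/7.


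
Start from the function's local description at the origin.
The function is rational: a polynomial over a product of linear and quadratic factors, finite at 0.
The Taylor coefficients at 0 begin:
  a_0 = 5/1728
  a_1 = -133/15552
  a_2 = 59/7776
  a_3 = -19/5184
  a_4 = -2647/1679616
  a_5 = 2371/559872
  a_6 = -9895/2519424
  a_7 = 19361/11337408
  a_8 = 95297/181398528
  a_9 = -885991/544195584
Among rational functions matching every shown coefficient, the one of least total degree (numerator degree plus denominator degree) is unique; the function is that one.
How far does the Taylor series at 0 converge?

No rational of total degree below 8 reproduces all 10 coefficients; solving the [1/7] Pade equations on them gives f(k) = (11*k/18 - 5/16)/((k - 3)**3*(k**2 + 2*k + 2)**2), whose expansion matches every shown term.
Denominator factor (k - 3)^3: pole of order 3 at 3, modulus 3.
Denominator factor (k**2 + 2*k + 2)^2: discriminant -4, complex-conjugate roots (-1) + (1)*i and (-1) - (1)*i; poles of order 2, moduli sqrt(2) and sqrt(2).
The radius of convergence is the smallest modulus among the singular points: sqrt(2).

The radius of convergence is sqrt(2).
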